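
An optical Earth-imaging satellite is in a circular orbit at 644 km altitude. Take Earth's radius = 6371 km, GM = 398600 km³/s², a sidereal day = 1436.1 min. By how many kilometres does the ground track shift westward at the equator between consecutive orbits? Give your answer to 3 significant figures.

Semi-major axis a = 6371 + 644 = 7015 km. Period T = 2π√(a³/μ) = 2π√(7015³/398600) = 5847.3 s = 97.45 min.
During one orbit Earth rotates (5847.3 / 86166) × 360° = 24.43°.
At the equator that is 24.43° × (2π·6371/360) km/° = 24.43 × 111.2 = 2716 km.

2720 km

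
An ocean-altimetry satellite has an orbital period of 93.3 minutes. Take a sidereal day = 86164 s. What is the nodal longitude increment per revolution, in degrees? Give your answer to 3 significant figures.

23.4°

T = 93.3 min = 5598.0 s.
During one orbit Earth rotates (5598.0 / 86164) × 360° = 23.39°.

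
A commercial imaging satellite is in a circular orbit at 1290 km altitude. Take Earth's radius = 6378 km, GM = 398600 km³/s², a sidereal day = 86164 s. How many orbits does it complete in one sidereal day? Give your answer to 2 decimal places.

12.89

Semi-major axis a = 6378 + 1290 = 7668 km. Period T = 2π√(a³/μ) = 2π√(7668³/398600) = 6682.4 s = 111.37 min.
Orbits per sidereal day = 86164 / 6682.4 = 12.894.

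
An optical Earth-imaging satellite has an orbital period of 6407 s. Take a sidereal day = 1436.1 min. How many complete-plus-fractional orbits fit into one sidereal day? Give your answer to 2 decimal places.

Orbits per sidereal day = 86166 / 6407.0 = 13.449.

13.45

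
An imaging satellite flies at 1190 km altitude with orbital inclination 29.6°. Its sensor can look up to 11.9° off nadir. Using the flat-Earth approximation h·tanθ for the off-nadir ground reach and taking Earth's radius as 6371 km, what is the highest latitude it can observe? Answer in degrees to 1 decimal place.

31.9°

For a prograde orbit the ground track reaches latitude ±i = ±29.6°.
Sensor half-swath on the ground ≈ 1190·tan(11.9°) = 251 km = 2.26° of latitude.
Maximum observable latitude ≈ 29.6 + 2.26 = 31.9°.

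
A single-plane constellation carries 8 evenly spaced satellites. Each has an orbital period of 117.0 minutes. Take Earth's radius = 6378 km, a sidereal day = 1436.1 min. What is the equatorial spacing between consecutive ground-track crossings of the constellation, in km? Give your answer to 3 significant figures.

T = 117.0 min = 7020.0 s.
Single-satellite node shift = (7020.0/86166) × 360° = 29.33°.
With 8 satellites evenly phased, successive equator crossings are 29.33/8 = 3.666° apart.
That is 3.666 × 111.3 = 408 km at the equator.

408 km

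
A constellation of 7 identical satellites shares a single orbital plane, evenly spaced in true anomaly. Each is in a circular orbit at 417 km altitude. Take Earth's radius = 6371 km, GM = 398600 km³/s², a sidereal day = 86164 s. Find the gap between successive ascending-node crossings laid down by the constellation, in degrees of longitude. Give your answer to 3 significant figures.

3.32°

Semi-major axis a = 6371 + 417 = 6788 km. Period T = 2π√(a³/μ) = 2π√(6788³/398600) = 5565.8 s = 92.76 min.
Single-satellite node shift = (5565.8/86164) × 360° = 23.25°.
With 7 satellites evenly phased, successive equator crossings are 23.25/7 = 3.322° apart.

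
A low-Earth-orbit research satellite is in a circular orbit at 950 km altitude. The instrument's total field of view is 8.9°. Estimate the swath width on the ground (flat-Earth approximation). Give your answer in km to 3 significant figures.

148 km

Half-angle = 8.9°/2 = 4.45°.
Swath width ≈ 2h·tan(θ/2) = 2 × 950 × tan(4.45°) = 147.9 km.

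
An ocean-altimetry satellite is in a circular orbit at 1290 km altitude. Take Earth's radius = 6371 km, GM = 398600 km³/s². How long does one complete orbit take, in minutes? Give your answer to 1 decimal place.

Semi-major axis a = 6371 + 1290 = 7661 km. Period T = 2π√(a³/μ) = 2π√(7661³/398600) = 6673.3 s = 111.22 min.

111.2 min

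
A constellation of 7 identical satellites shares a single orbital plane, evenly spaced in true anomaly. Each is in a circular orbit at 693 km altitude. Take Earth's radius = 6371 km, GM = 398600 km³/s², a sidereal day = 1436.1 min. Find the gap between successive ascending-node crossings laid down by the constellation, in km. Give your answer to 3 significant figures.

392 km

Semi-major axis a = 6371 + 693 = 7064 km. Period T = 2π√(a³/μ) = 2π√(7064³/398600) = 5908.6 s = 98.48 min.
Single-satellite node shift = (5908.6/86166) × 360° = 24.69°.
With 7 satellites evenly phased, successive equator crossings are 24.69/7 = 3.527° apart.
That is 3.527 × 111.2 = 392 km at the equator.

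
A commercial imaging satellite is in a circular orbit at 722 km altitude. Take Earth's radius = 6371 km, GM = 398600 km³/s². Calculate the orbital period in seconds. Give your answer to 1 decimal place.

Semi-major axis a = 6371 + 722 = 7093 km. Period T = 2π√(a³/μ) = 2π√(7093³/398600) = 5945.1 s = 99.08 min.

5945.1 seconds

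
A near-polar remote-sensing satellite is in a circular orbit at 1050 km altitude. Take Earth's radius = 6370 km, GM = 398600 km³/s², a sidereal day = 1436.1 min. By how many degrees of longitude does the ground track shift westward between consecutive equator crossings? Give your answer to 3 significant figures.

26.6°

Semi-major axis a = 6370 + 1050 = 7420 km. Period T = 2π√(a³/μ) = 2π√(7420³/398600) = 6360.9 s = 106.01 min.
During one orbit Earth rotates (6360.9 / 86166) × 360° = 26.58°.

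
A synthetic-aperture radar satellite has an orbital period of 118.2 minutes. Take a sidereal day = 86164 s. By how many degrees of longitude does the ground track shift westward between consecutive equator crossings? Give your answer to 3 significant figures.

T = 118.2 min = 7092.0 s.
During one orbit Earth rotates (7092.0 / 86164) × 360° = 29.63°.

29.6°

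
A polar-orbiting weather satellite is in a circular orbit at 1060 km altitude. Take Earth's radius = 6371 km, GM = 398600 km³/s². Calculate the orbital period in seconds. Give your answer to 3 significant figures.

Semi-major axis a = 6371 + 1060 = 7431 km. Period T = 2π√(a³/μ) = 2π√(7431³/398600) = 6375.0 s = 106.25 min.

6380 seconds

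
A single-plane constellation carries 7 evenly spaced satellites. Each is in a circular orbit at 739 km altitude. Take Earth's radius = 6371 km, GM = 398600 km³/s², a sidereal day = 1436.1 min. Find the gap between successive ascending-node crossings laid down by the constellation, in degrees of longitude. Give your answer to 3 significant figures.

Semi-major axis a = 6371 + 739 = 7110 km. Period T = 2π√(a³/μ) = 2π√(7110³/398600) = 5966.4 s = 99.44 min.
Single-satellite node shift = (5966.4/86166) × 360° = 24.93°.
With 7 satellites evenly phased, successive equator crossings are 24.93/7 = 3.561° apart.

3.56°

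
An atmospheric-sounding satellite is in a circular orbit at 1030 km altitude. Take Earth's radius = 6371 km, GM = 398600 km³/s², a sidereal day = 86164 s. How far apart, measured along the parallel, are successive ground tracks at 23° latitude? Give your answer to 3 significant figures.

Semi-major axis a = 6371 + 1030 = 7401 km. Period T = 2π√(a³/μ) = 2π√(7401³/398600) = 6336.5 s = 105.61 min.
Node shift per orbit = (6336.5/86164) × 360° = 26.47°.
Equatorial spacing = 26.47 × 111.2 km/° = 2944 km.
At 23° latitude, spacing = 2944 × cos(23°) = 2710 km.

2710 km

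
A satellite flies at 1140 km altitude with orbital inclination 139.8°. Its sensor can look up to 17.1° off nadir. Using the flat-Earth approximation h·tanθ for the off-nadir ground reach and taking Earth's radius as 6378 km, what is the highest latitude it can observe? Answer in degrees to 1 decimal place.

43.4°

Retrograde orbit: the ground track reaches ±(180° − i) = ±(180 − 139.8) = ±40.2°.
Sensor half-swath on the ground ≈ 1140·tan(17.1°) = 351 km = 3.15° of latitude.
Maximum observable latitude ≈ 40.2 + 3.15 = 43.4°.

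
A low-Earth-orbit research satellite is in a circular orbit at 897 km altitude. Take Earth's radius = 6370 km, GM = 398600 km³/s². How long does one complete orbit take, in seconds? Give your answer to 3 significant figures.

6170 seconds

Semi-major axis a = 6370 + 897 = 7267 km. Period T = 2π√(a³/μ) = 2π√(7267³/398600) = 6165.2 s = 102.75 min.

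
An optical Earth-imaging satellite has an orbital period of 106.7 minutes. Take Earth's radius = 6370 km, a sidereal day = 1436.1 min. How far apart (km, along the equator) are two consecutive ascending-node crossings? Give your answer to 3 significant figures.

2970 km

T = 106.7 min = 6402.0 s.
During one orbit Earth rotates (6402.0 / 86166) × 360° = 26.75°.
At the equator that is 26.75° × (2π·6370/360) km/° = 26.75 × 111.2 = 2974 km.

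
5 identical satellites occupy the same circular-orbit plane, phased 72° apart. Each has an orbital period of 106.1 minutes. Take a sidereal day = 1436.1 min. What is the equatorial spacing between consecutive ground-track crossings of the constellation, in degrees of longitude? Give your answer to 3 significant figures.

T = 106.1 min = 6366.0 s.
Single-satellite node shift = (6366.0/86166) × 360° = 26.60°.
With 5 satellites evenly phased, successive equator crossings are 26.60/5 = 5.319° apart.

5.32°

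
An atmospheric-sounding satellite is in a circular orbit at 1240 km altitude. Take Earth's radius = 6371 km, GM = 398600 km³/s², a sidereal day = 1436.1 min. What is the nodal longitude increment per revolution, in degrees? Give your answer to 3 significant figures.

27.6°

Semi-major axis a = 6371 + 1240 = 7611 km. Period T = 2π√(a³/μ) = 2π√(7611³/398600) = 6608.1 s = 110.13 min.
During one orbit Earth rotates (6608.1 / 86166) × 360° = 27.61°.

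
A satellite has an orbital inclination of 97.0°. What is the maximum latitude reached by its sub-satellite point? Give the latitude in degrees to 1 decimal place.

Retrograde orbit: the ground track reaches ±(180° − i) = ±(180 − 97.0) = ±83.0°.

83.0°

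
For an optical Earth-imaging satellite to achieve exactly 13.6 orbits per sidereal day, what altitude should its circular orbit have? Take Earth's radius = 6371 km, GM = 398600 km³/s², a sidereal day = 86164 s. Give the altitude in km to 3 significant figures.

Required period T = 86164 / 13.6 = 6335.6 s.
From T = 2π√(a³/μ): a = (μ T²/4π²)^(1/3) = (398600 × 6335.6² / 4π²)^(1/3) = 7400 km.
Altitude h = a − R = 7400 − 6371 = 1029 km.

1030 km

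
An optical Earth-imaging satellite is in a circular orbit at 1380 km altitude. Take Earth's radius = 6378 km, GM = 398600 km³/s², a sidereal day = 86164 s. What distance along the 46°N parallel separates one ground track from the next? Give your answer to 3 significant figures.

2200 km

Semi-major axis a = 6378 + 1380 = 7758 km. Period T = 2π√(a³/μ) = 2π√(7758³/398600) = 6800.4 s = 113.34 min.
Node shift per orbit = (6800.4/86164) × 360° = 28.41°.
Equatorial spacing = 28.41 × 111.3 km/° = 3163 km.
At 46° latitude, spacing = 3163 × cos(46°) = 2197 km.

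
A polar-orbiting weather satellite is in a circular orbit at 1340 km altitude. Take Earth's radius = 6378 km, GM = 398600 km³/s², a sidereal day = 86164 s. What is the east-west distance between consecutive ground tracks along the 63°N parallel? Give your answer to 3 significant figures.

1420 km

Semi-major axis a = 6378 + 1340 = 7718 km. Period T = 2π√(a³/μ) = 2π√(7718³/398600) = 6747.9 s = 112.46 min.
Node shift per orbit = (6747.9/86164) × 360° = 28.19°.
Equatorial spacing = 28.19 × 111.3 km/° = 3138 km.
At 63° latitude, spacing = 3138 × cos(63°) = 1425 km.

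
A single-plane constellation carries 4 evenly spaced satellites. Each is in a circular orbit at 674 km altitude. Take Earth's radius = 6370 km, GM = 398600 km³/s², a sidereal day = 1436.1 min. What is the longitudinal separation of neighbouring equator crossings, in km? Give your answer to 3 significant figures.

Semi-major axis a = 6370 + 674 = 7044 km. Period T = 2π√(a³/μ) = 2π√(7044³/398600) = 5883.6 s = 98.06 min.
Single-satellite node shift = (5883.6/86166) × 360° = 24.58°.
With 4 satellites evenly phased, successive equator crossings are 24.58/4 = 6.145° apart.
That is 6.145 × 111.2 = 683 km at the equator.

683 km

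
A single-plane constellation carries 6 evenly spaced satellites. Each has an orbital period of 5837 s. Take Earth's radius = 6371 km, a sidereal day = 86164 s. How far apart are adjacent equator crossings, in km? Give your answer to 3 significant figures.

Single-satellite node shift = (5837.0/86164) × 360° = 24.39°.
With 6 satellites evenly phased, successive equator crossings are 24.39/6 = 4.065° apart.
That is 4.065 × 111.2 = 452 km at the equator.

452 km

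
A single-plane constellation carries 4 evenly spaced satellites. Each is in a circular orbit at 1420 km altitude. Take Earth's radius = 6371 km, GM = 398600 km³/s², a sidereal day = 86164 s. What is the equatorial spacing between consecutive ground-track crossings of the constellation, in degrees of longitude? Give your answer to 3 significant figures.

7.15°

Semi-major axis a = 6371 + 1420 = 7791 km. Period T = 2π√(a³/μ) = 2π√(7791³/398600) = 6843.9 s = 114.06 min.
Single-satellite node shift = (6843.9/86164) × 360° = 28.59°.
With 4 satellites evenly phased, successive equator crossings are 28.59/4 = 7.149° apart.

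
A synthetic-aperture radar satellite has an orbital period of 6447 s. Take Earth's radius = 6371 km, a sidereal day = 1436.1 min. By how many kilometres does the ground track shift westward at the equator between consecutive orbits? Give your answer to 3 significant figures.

During one orbit Earth rotates (6447.0 / 86166) × 360° = 26.94°.
At the equator that is 26.94° × (2π·6371/360) km/° = 26.94 × 111.2 = 2995 km.

3000 km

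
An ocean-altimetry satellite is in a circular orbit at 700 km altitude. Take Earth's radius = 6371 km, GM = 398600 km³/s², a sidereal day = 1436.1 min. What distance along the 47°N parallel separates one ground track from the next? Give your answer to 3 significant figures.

Semi-major axis a = 6371 + 700 = 7071 km. Period T = 2π√(a³/μ) = 2π√(7071³/398600) = 5917.4 s = 98.62 min.
Node shift per orbit = (5917.4/86166) × 360° = 24.72°.
Equatorial spacing = 24.72 × 111.2 km/° = 2749 km.
At 47° latitude, spacing = 2749 × cos(47°) = 1875 km.

1870 km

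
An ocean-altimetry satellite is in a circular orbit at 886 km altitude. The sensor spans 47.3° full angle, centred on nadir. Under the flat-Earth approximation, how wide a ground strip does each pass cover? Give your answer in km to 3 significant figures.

776 km

Half-angle = 47.3°/2 = 23.65°.
Swath width ≈ 2h·tan(θ/2) = 2 × 886 × tan(23.65°) = 776.0 km.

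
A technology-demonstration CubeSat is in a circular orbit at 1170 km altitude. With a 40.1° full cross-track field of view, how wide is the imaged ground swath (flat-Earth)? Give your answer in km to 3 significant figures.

Half-angle = 40.1°/2 = 20.05°.
Swath width ≈ 2h·tan(θ/2) = 2 × 1170 × tan(20.05°) = 854.0 km.

854 km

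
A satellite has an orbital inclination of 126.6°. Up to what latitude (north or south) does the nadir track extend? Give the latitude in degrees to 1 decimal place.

53.4°

Retrograde orbit: the ground track reaches ±(180° − i) = ±(180 − 126.6) = ±53.4°.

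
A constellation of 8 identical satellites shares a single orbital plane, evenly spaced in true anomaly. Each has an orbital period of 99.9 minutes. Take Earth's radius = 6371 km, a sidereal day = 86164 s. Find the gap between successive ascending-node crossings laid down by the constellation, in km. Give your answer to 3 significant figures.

T = 99.9 min = 5994.0 s.
Single-satellite node shift = (5994.0/86164) × 360° = 25.04°.
With 8 satellites evenly phased, successive equator crossings are 25.04/8 = 3.130° apart.
That is 3.130 × 111.2 = 348 km at the equator.

348 km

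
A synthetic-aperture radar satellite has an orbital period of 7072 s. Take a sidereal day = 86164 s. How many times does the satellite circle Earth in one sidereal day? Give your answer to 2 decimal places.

12.18

Orbits per sidereal day = 86164 / 7072.0 = 12.184.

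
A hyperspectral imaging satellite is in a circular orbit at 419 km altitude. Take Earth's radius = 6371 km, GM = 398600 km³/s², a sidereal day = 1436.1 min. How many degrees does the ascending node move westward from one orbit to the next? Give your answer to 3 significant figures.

Semi-major axis a = 6371 + 419 = 6790 km. Period T = 2π√(a³/μ) = 2π√(6790³/398600) = 5568.2 s = 92.80 min.
During one orbit Earth rotates (5568.2 / 86166) × 360° = 23.26°.

23.3°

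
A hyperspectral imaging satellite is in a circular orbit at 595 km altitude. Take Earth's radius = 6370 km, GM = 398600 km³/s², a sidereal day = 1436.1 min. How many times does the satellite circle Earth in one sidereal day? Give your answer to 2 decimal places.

Semi-major axis a = 6370 + 595 = 6965 km. Period T = 2π√(a³/μ) = 2π√(6965³/398600) = 5784.9 s = 96.41 min.
Orbits per sidereal day = 86166 / 5784.9 = 14.895.

14.90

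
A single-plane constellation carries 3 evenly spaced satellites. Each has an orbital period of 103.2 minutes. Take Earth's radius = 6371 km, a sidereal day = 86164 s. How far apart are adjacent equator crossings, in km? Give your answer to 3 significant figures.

T = 103.2 min = 6192.0 s.
Single-satellite node shift = (6192.0/86164) × 360° = 25.87°.
With 3 satellites evenly phased, successive equator crossings are 25.87/3 = 8.624° apart.
That is 8.624 × 111.2 = 959 km at the equator.

959 km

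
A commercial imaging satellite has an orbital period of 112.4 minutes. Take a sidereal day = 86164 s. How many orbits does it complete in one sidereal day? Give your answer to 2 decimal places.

T = 112.4 min = 6744.0 s.
Orbits per sidereal day = 86164 / 6744.0 = 12.776.

12.78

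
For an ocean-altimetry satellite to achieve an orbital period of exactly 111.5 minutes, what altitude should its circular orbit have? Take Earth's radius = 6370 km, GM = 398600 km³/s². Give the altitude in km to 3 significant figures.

1300 km

T = 111.5 min = 6690.0 s.
From T = 2π√(a³/μ): a = (μ T²/4π²)^(1/3) = (398600 × 6690.0² / 4π²)^(1/3) = 7674 km.
Altitude h = a − R = 7674 − 6370 = 1304 km.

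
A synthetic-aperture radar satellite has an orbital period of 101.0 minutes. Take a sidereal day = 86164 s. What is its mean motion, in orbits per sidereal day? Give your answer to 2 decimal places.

T = 101.0 min = 6060.0 s.
Orbits per sidereal day = 86164 / 6060.0 = 14.218.

14.22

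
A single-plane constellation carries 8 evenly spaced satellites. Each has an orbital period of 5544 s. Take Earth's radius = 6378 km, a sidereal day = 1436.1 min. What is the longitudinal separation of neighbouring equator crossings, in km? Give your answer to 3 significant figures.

Single-satellite node shift = (5544.0/86166) × 360° = 23.16°.
With 8 satellites evenly phased, successive equator crossings are 23.16/8 = 2.895° apart.
That is 2.895 × 111.3 = 322 km at the equator.

322 km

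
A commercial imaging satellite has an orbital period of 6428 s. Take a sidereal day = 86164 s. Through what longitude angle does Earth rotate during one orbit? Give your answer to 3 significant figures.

26.9°

During one orbit Earth rotates (6428.0 / 86164) × 360° = 26.86°.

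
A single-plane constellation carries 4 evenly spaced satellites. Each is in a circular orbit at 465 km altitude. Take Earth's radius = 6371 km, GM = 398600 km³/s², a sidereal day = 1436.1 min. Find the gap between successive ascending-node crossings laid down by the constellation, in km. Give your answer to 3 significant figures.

653 km

Semi-major axis a = 6371 + 465 = 6836 km. Period T = 2π√(a³/μ) = 2π√(6836³/398600) = 5624.9 s = 93.75 min.
Single-satellite node shift = (5624.9/86166) × 360° = 23.50°.
With 4 satellites evenly phased, successive equator crossings are 23.50/4 = 5.875° apart.
That is 5.875 × 111.2 = 653 km at the equator.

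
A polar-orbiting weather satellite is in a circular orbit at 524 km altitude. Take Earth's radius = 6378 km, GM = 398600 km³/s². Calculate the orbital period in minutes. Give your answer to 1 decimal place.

95.1 min

Semi-major axis a = 6378 + 524 = 6902 km. Period T = 2π√(a³/μ) = 2π√(6902³/398600) = 5706.6 s = 95.11 min.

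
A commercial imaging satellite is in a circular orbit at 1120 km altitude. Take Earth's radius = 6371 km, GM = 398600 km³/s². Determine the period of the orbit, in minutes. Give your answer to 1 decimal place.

107.5 min

Semi-major axis a = 6371 + 1120 = 7491 km. Period T = 2π√(a³/μ) = 2π√(7491³/398600) = 6452.4 s = 107.54 min.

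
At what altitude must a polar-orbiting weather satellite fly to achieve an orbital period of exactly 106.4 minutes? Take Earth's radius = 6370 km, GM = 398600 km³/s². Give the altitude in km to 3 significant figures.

1070 km

T = 106.4 min = 6384.0 s.
From T = 2π√(a³/μ): a = (μ T²/4π²)^(1/3) = (398600 × 6384.0² / 4π²)^(1/3) = 7438 km.
Altitude h = a − R = 7438 − 6370 = 1068 km.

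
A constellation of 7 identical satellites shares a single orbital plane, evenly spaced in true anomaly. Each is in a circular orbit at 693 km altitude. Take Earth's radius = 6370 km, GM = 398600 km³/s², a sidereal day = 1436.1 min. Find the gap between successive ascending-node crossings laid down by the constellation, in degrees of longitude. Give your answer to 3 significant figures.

Semi-major axis a = 6370 + 693 = 7063 km. Period T = 2π√(a³/μ) = 2π√(7063³/398600) = 5907.4 s = 98.46 min.
Single-satellite node shift = (5907.4/86166) × 360° = 24.68°.
With 7 satellites evenly phased, successive equator crossings are 24.68/7 = 3.526° apart.

3.53°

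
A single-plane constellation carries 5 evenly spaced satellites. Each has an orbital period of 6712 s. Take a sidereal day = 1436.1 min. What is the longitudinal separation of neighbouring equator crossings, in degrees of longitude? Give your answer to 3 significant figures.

5.61°

Single-satellite node shift = (6712.0/86166) × 360° = 28.04°.
With 5 satellites evenly phased, successive equator crossings are 28.04/5 = 5.609° apart.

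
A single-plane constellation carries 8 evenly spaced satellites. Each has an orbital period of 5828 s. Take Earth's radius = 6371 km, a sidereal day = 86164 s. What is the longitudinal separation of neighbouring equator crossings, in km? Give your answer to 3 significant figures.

338 km

Single-satellite node shift = (5828.0/86164) × 360° = 24.35°.
With 8 satellites evenly phased, successive equator crossings are 24.35/8 = 3.044° apart.
That is 3.044 × 111.2 = 338 km at the equator.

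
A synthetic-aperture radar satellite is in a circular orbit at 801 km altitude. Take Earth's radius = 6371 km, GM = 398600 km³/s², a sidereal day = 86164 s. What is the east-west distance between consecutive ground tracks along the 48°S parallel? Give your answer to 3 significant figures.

Semi-major axis a = 6371 + 801 = 7172 km. Period T = 2π√(a³/μ) = 2π√(7172³/398600) = 6044.7 s = 100.74 min.
Node shift per orbit = (6044.7/86164) × 360° = 25.26°.
Equatorial spacing = 25.26 × 111.2 km/° = 2808 km.
At 48° latitude, spacing = 2808 × cos(48°) = 1879 km.

1880 km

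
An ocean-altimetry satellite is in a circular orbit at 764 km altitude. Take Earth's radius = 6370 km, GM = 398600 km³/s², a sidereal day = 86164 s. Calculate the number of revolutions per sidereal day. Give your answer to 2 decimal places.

14.37

Semi-major axis a = 6370 + 764 = 7134 km. Period T = 2π√(a³/μ) = 2π√(7134³/398600) = 5996.7 s = 99.94 min.
Orbits per sidereal day = 86164 / 5996.7 = 14.369.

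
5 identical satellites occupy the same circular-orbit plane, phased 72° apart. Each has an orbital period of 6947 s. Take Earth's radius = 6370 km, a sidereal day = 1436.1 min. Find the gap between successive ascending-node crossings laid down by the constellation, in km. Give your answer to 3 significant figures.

Single-satellite node shift = (6947.0/86166) × 360° = 29.02°.
With 5 satellites evenly phased, successive equator crossings are 29.02/5 = 5.805° apart.
That is 5.805 × 111.2 = 645 km at the equator.

645 km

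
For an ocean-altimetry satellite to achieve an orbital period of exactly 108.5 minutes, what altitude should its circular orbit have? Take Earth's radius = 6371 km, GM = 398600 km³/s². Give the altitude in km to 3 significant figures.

1160 km

T = 108.5 min = 6510.0 s.
From T = 2π√(a³/μ): a = (μ T²/4π²)^(1/3) = (398600 × 6510.0² / 4π²)^(1/3) = 7536 km.
Altitude h = a − R = 7536 − 6371 = 1165 km.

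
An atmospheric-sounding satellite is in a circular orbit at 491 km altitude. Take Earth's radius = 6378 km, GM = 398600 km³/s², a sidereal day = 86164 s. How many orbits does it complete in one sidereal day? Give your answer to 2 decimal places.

Semi-major axis a = 6378 + 491 = 6869 km. Period T = 2π√(a³/μ) = 2π√(6869³/398600) = 5665.7 s = 94.43 min.
Orbits per sidereal day = 86164 / 5665.7 = 15.208.

15.21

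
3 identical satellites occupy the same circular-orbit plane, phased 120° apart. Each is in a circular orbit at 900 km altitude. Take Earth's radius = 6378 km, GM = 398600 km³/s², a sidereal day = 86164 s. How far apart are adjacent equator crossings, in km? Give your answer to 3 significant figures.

Semi-major axis a = 6378 + 900 = 7278 km. Period T = 2π√(a³/μ) = 2π√(7278³/398600) = 6179.2 s = 102.99 min.
Single-satellite node shift = (6179.2/86164) × 360° = 25.82°.
With 3 satellites evenly phased, successive equator crossings are 25.82/3 = 8.606° apart.
That is 8.606 × 111.3 = 958 km at the equator.

958 km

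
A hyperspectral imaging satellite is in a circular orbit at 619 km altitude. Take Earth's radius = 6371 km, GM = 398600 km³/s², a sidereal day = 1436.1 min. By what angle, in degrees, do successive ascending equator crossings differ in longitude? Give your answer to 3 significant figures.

24.3°

Semi-major axis a = 6371 + 619 = 6990 km. Period T = 2π√(a³/μ) = 2π√(6990³/398600) = 5816.0 s = 96.93 min.
During one orbit Earth rotates (5816.0 / 86166) × 360° = 24.30°.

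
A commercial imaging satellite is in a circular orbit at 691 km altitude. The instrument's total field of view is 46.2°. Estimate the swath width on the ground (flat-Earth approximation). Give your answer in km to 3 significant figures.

Half-angle = 46.2°/2 = 23.1°.
Swath width ≈ 2h·tan(θ/2) = 2 × 691 × tan(23.1°) = 589.5 km.

589 km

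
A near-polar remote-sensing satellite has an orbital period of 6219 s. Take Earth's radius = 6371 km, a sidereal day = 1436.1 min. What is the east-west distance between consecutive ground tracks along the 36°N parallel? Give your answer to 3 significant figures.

2340 km

Node shift per orbit = (6219.0/86166) × 360° = 25.98°.
Equatorial spacing = 25.98 × 111.2 km/° = 2889 km.
At 36° latitude, spacing = 2889 × cos(36°) = 2337 km.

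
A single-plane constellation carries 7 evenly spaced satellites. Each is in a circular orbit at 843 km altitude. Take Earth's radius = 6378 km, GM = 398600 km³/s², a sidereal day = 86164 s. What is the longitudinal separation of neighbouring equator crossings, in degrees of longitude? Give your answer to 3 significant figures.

Semi-major axis a = 6378 + 843 = 7221 km. Period T = 2π√(a³/μ) = 2π√(7221³/398600) = 6106.7 s = 101.78 min.
Single-satellite node shift = (6106.7/86164) × 360° = 25.51°.
With 7 satellites evenly phased, successive equator crossings are 25.51/7 = 3.645° apart.

3.64°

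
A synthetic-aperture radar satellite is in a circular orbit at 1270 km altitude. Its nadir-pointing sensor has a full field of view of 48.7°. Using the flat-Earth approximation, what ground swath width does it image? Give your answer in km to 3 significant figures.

Half-angle = 48.7°/2 = 24.35°.
Swath width ≈ 2h·tan(θ/2) = 2 × 1270 × tan(24.35°) = 1149.5 km.

1150 km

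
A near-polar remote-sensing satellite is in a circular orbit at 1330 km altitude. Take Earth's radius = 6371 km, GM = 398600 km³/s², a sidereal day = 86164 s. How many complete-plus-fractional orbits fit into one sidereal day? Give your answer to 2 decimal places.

Semi-major axis a = 6371 + 1330 = 7701 km. Period T = 2π√(a³/μ) = 2π√(7701³/398600) = 6725.6 s = 112.09 min.
Orbits per sidereal day = 86164 / 6725.6 = 12.811.

12.81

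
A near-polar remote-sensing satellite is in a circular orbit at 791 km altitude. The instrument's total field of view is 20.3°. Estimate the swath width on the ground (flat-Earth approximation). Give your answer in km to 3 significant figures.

Half-angle = 20.3°/2 = 10.15°.
Swath width ≈ 2h·tan(θ/2) = 2 × 791 × tan(10.15°) = 283.2 km.

283 km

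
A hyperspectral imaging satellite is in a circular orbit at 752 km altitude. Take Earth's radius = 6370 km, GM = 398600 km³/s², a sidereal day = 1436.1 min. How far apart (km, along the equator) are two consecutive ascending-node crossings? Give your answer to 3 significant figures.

Semi-major axis a = 6370 + 752 = 7122 km. Period T = 2π√(a³/μ) = 2π√(7122³/398600) = 5981.6 s = 99.69 min.
During one orbit Earth rotates (5981.6 / 86166) × 360° = 24.99°.
At the equator that is 24.99° × (2π·6370/360) km/° = 24.99 × 111.2 = 2778 km.

2780 km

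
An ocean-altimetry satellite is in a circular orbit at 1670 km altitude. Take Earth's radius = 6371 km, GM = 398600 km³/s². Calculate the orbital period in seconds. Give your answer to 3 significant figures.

Semi-major axis a = 6371 + 1670 = 8041 km. Period T = 2π√(a³/μ) = 2π√(8041³/398600) = 7175.9 s = 119.60 min.

7180 seconds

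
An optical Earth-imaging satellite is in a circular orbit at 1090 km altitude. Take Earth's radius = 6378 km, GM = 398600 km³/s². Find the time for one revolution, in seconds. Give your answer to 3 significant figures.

Semi-major axis a = 6378 + 1090 = 7468 km. Period T = 2π√(a³/μ) = 2π√(7468³/398600) = 6422.7 s = 107.05 min.

6420 seconds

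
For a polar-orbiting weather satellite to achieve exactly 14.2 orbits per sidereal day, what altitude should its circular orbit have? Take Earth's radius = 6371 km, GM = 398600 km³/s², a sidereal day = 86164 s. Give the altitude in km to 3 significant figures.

819 km

Required period T = 86164 / 14.2 = 6067.9 s.
From T = 2π√(a³/μ): a = (μ T²/4π²)^(1/3) = (398600 × 6067.9² / 4π²)^(1/3) = 7190 km.
Altitude h = a − R = 7190 − 6371 = 819 km.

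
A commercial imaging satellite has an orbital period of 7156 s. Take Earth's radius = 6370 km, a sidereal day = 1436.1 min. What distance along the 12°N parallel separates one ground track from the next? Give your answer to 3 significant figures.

3250 km

Node shift per orbit = (7156.0/86166) × 360° = 29.90°.
Equatorial spacing = 29.90 × 111.2 km/° = 3324 km.
At 12° latitude, spacing = 3324 × cos(12°) = 3251 km.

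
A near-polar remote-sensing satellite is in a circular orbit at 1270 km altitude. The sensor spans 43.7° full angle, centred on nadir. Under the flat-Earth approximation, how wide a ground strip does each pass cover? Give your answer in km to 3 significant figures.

1020 km

Half-angle = 43.7°/2 = 21.85°.
Swath width ≈ 2h·tan(θ/2) = 2 × 1270 × tan(21.85°) = 1018.5 km.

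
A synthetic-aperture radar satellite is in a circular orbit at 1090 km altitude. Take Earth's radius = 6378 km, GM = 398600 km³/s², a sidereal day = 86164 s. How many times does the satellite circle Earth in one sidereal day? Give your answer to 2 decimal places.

Semi-major axis a = 6378 + 1090 = 7468 km. Period T = 2π√(a³/μ) = 2π√(7468³/398600) = 6422.7 s = 107.05 min.
Orbits per sidereal day = 86164 / 6422.7 = 13.416.

13.42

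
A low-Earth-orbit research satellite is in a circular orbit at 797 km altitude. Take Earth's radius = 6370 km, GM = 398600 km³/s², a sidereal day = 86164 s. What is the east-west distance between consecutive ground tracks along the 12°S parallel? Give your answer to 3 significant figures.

2740 km

Semi-major axis a = 6370 + 797 = 7167 km. Period T = 2π√(a³/μ) = 2π√(7167³/398600) = 6038.3 s = 100.64 min.
Node shift per orbit = (6038.3/86164) × 360° = 25.23°.
Equatorial spacing = 25.23 × 111.2 km/° = 2805 km.
At 12° latitude, spacing = 2805 × cos(12°) = 2744 km.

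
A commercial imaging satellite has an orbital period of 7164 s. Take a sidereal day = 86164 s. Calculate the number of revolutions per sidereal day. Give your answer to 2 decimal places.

12.03

Orbits per sidereal day = 86164 / 7164.0 = 12.027.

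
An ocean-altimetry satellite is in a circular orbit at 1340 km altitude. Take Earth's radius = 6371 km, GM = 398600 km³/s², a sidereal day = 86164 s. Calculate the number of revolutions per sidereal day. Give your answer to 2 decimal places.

Semi-major axis a = 6371 + 1340 = 7711 km. Period T = 2π√(a³/μ) = 2π√(7711³/398600) = 6738.7 s = 112.31 min.
Orbits per sidereal day = 86164 / 6738.7 = 12.786.

12.79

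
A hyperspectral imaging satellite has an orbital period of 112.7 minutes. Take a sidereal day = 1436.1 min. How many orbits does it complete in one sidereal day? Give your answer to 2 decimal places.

12.74

T = 112.7 min = 6762.0 s.
Orbits per sidereal day = 86166 / 6762.0 = 12.743.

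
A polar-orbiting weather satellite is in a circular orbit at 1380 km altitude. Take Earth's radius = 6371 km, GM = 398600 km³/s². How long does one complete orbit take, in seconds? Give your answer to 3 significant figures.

Semi-major axis a = 6371 + 1380 = 7751 km. Period T = 2π√(a³/μ) = 2π√(7751³/398600) = 6791.2 s = 113.19 min.

6790 seconds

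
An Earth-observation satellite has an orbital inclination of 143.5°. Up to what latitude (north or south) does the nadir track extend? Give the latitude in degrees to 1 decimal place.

36.5°

Retrograde orbit: the ground track reaches ±(180° − i) = ±(180 − 143.5) = ±36.5°.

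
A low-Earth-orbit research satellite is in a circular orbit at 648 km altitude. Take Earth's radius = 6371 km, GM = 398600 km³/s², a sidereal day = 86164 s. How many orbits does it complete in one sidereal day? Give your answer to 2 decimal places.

Semi-major axis a = 6371 + 648 = 7019 km. Period T = 2π√(a³/μ) = 2π√(7019³/398600) = 5852.3 s = 97.54 min.
Orbits per sidereal day = 86164 / 5852.3 = 14.723.

14.72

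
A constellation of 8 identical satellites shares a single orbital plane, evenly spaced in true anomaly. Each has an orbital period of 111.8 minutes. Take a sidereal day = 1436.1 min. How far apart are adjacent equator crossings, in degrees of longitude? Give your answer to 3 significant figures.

3.50°

T = 111.8 min = 6708.0 s.
Single-satellite node shift = (6708.0/86166) × 360° = 28.03°.
With 8 satellites evenly phased, successive equator crossings are 28.03/8 = 3.503° apart.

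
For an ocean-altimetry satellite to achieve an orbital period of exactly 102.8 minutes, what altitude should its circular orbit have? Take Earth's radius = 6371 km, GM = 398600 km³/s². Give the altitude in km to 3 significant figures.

T = 102.8 min = 6168.0 s.
From T = 2π√(a³/μ): a = (μ T²/4π²)^(1/3) = (398600 × 6168.0² / 4π²)^(1/3) = 7269 km.
Altitude h = a − R = 7269 − 6371 = 898 km.

898 km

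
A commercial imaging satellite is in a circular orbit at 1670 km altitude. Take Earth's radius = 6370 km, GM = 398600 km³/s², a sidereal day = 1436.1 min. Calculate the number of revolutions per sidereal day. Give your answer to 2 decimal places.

Semi-major axis a = 6370 + 1670 = 8040 km. Period T = 2π√(a³/μ) = 2π√(8040³/398600) = 7174.6 s = 119.58 min.
Orbits per sidereal day = 86166 / 7174.6 = 12.010.

12.01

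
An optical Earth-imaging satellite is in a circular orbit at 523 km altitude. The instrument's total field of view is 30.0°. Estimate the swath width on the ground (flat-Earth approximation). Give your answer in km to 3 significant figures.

280 km

Half-angle = 30.0°/2 = 15°.
Swath width ≈ 2h·tan(θ/2) = 2 × 523 × tan(15°) = 280.3 km.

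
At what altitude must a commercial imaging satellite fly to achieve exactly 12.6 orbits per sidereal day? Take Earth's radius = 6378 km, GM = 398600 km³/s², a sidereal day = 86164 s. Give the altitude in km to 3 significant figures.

1410 km

Required period T = 86164 / 12.6 = 6838.4 s.
From T = 2π√(a³/μ): a = (μ T²/4π²)^(1/3) = (398600 × 6838.4² / 4π²)^(1/3) = 7787 km.
Altitude h = a − R = 7787 − 6378 = 1409 km.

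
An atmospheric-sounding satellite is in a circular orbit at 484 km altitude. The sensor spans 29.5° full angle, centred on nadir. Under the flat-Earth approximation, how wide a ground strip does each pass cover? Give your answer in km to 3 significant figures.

255 km

Half-angle = 29.5°/2 = 14.75°.
Swath width ≈ 2h·tan(θ/2) = 2 × 484 × tan(14.75°) = 254.9 km.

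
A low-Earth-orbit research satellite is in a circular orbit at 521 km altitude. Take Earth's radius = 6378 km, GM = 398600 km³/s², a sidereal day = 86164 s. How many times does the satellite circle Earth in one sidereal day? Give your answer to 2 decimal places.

15.11

Semi-major axis a = 6378 + 521 = 6899 km. Period T = 2π√(a³/μ) = 2π√(6899³/398600) = 5702.8 s = 95.05 min.
Orbits per sidereal day = 86164 / 5702.8 = 15.109.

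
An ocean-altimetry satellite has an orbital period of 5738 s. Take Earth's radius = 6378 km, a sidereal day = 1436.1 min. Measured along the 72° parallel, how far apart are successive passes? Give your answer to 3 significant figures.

Node shift per orbit = (5738.0/86166) × 360° = 23.97°.
Equatorial spacing = 23.97 × 111.3 km/° = 2669 km.
At 72° latitude, spacing = 2669 × cos(72°) = 825 km.

825 km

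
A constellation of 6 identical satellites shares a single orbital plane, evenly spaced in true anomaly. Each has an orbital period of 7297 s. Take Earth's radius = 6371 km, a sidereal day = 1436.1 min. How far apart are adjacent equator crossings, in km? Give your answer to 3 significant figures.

Single-satellite node shift = (7297.0/86166) × 360° = 30.49°.
With 6 satellites evenly phased, successive equator crossings are 30.49/6 = 5.081° apart.
That is 5.081 × 111.2 = 565 km at the equator.

565 km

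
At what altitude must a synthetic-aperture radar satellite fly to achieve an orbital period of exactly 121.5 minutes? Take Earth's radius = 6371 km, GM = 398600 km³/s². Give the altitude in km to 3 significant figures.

T = 121.5 min = 7290.0 s.
From T = 2π√(a³/μ): a = (μ T²/4π²)^(1/3) = (398600 × 7290.0² / 4π²)^(1/3) = 8126 km.
Altitude h = a − R = 8126 − 6371 = 1755 km.

1760 km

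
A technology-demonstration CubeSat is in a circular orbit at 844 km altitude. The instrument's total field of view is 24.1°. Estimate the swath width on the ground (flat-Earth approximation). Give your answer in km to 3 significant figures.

Half-angle = 24.1°/2 = 12.05°.
Swath width ≈ 2h·tan(θ/2) = 2 × 844 × tan(12.05°) = 360.3 km.

360 km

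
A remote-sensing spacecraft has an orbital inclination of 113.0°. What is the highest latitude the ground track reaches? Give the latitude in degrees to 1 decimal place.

67.0°

Retrograde orbit: the ground track reaches ±(180° − i) = ±(180 − 113.0) = ±67.0°.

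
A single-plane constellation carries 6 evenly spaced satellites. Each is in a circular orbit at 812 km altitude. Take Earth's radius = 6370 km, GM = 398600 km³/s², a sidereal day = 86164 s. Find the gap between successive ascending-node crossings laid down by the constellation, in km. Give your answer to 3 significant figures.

469 km

Semi-major axis a = 6370 + 812 = 7182 km. Period T = 2π√(a³/μ) = 2π√(7182³/398600) = 6057.3 s = 100.96 min.
Single-satellite node shift = (6057.3/86164) × 360° = 25.31°.
With 6 satellites evenly phased, successive equator crossings are 25.31/6 = 4.218° apart.
That is 4.218 × 111.2 = 469 km at the equator.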